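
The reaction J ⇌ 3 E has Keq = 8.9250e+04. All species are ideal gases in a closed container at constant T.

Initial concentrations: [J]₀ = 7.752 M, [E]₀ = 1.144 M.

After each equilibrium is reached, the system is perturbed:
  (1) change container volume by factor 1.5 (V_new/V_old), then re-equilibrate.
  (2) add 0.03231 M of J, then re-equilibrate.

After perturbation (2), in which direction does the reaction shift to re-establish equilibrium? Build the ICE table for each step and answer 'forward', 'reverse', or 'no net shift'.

Direction: forward

Q₀ = 0.1931 vs Keq = 8.9250e+04 ⇒ Q<K, forward
Step 1:
                    J           E
  init          7.752       1.144
  Δ            -7.598       22.79
  eq           0.1537       23.94
  solve Keq expr → x = 7.598; check Q = 8.9250e+04
Then change container volume by factor 1.5 (V_new/V_old).
Step 2:
                    J           E
  init         0.1025       15.96
  Δ          -0.05549      0.1665
  eq          0.04698       16.13
  solve Keq expr → x = 0.05549; check Q = 8.9250e+04
Then add 0.03231 M of J.
Step 3:
                    J           E
  init        0.07929       16.13
  Δ          -0.03148     0.09444
  eq          0.04781       16.22
  solve Keq expr → x = 0.03148; check Q = 8.9250e+04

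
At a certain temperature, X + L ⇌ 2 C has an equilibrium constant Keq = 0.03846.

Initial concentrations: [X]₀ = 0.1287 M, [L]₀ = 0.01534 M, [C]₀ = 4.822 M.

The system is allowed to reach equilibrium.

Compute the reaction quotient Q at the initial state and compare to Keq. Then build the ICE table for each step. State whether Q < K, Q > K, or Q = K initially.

Q₀ = 1.1777e+04 vs Keq = 0.03846 ⇒ Q>K, reverse
Step 1:
                    X           L           C
  I            0.1287     0.01534       4.822
  C             2.189       2.189      -4.379
  E             2.318       2.205      0.4433
  solve Keq expr → x = -2.189; check Q = 0.03846

Q₀ = 1.1777e+04; Q > K (proceeds reverse)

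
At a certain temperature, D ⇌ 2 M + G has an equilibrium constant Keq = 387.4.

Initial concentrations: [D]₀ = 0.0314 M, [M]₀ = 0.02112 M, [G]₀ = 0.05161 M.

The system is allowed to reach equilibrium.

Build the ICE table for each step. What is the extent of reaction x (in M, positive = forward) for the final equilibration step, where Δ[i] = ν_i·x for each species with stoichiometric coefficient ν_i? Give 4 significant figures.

x = 0.0314 M

Q₀ = 7.3315e-04 vs Keq = 387.4 ⇒ Q<K, forward
Step 1:
                  D         M         G
  I          0.0314   0.02112   0.05161
  C         -0.0314    0.0628    0.0314
  E       1.5089e-06   0.08392   0.08301
  solve Keq expr → x = 0.0314; check Q = 387.4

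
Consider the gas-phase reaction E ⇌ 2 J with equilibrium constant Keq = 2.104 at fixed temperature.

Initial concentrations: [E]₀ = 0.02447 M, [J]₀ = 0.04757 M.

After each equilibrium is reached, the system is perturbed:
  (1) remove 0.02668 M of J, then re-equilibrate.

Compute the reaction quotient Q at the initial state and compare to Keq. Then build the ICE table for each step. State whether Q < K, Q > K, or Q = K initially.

Q₀ = 0.09248; Q < K (proceeds forward)

Q₀ = 0.09248 vs Keq = 2.104 ⇒ Q<K, forward
Step 1:
                    E           J
  Initial     0.02447     0.04757
  Change     -0.02071     0.04141
  Equil      0.003763     0.08898
  solve Keq expr → x = 0.02071; check Q = 2.104
Then remove 0.02668 M of J.
Step 2:
                    E           J
  Initial    0.003763      0.0623
  Change     -0.00171    0.003421
  Equil      0.002053     0.06572
  solve Keq expr → x = 0.00171; check Q = 2.104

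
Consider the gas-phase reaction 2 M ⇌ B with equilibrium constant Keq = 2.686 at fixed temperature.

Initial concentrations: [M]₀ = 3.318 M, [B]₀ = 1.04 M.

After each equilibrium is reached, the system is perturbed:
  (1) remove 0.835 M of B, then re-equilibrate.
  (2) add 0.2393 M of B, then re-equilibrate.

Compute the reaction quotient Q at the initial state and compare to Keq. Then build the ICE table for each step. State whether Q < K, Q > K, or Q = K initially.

Q₀ = 0.09447 vs Keq = 2.686 ⇒ Q<K, forward
Step 1:
                  M         B
  Initial     3.318      1.04
  Change     -2.404     1.202
  Equil      0.9137     2.242
  solve Keq expr → x = 1.202; check Q = 2.686
Then remove 0.835 M of B.
Step 2:
                  M         B
  Initial    0.9137     1.407
  Change    -0.1685   0.08425
  Equil      0.7452     1.491
  solve Keq expr → x = 0.08425; check Q = 2.686
Then add 0.2393 M of B.
Step 3:
                  M         B
  Initial    0.7452     1.731
  Change    0.05156  -0.02578
  Equil      0.7967     1.705
  solve Keq expr → x = -0.02578; check Q = 2.686

Q₀ = 0.09447; Q < K (proceeds forward)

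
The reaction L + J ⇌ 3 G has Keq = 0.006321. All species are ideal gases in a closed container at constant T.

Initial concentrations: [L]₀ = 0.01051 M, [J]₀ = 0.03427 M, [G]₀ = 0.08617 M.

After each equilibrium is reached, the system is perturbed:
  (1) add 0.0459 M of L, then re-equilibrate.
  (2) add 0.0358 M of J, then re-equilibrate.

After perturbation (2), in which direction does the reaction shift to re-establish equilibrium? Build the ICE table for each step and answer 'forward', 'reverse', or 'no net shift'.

Direction: forward

Q₀ = 1.776 vs Keq = 0.006321 ⇒ Q>K, reverse
Step 1:
                   L          J          G
  Initial    0.01051    0.03427    0.08617
  Change     0.02127    0.02127   -0.06382
  Equil      0.03178    0.05554    0.02235
  solve Keq expr → x = -0.02127; check Q = 0.006321
Then add 0.0459 M of L.
Step 2:
                   L          J          G
  Initial    0.07768    0.05554    0.02235
  Change   -0.002341  -0.002341   0.007024
  Equil      0.07534     0.0532    0.02937
  solve Keq expr → x = 0.002341; check Q = 0.006321
Then add 0.0358 M of J.
Step 3:
                   L          J          G
  Initial    0.07534      0.089    0.02937
  Change   -0.001672  -0.001672   0.005017
  Equil      0.07367    0.08733    0.03439
  solve Keq expr → x = 0.001672; check Q = 0.006321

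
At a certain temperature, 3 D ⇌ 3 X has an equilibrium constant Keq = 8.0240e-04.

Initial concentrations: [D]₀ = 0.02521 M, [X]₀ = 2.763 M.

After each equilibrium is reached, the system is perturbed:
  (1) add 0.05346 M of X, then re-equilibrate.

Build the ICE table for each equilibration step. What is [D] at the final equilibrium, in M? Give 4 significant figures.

[D]_eq = 2.6 M

Q₀ = 1.3165e+06 vs Keq = 8.0240e-04 ⇒ Q>K, reverse
Step 1:
                  D         X
  I         0.02521     2.763
  C           2.526    -2.526
  E           2.551    0.2371
  solve Keq expr → x = -0.842; check Q = 8.0240e-04
Then add 0.05346 M of X.
Step 2:
                  D         X
  I           2.551    0.2905
  C         0.04891  -0.04891
  E             2.6    0.2416
  solve Keq expr → x = -0.0163; check Q = 8.0240e-04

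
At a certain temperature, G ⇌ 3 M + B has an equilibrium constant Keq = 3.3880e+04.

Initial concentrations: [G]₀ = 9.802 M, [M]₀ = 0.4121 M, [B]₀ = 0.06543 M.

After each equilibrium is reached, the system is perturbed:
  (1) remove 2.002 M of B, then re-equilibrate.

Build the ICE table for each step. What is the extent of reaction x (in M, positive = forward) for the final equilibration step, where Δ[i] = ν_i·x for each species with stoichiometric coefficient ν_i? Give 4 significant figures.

Q₀ = 4.6716e-04 vs Keq = 3.3880e+04 ⇒ Q<K, forward
Step 1:
                  G         M         B
  I           9.802    0.4121   0.06543
  C          -7.338     22.01     7.338
  E           2.464     22.43     7.403
  solve Keq expr → x = 7.338; check Q = 3.3880e+04
Then remove 2.002 M of B.
Step 2:
                  G         M         B
  I           2.464     22.43     5.401
  C         -0.3131    0.9392    0.3131
  E           2.151     23.36     5.714
  solve Keq expr → x = 0.3131; check Q = 3.3880e+04

x = 0.3131 M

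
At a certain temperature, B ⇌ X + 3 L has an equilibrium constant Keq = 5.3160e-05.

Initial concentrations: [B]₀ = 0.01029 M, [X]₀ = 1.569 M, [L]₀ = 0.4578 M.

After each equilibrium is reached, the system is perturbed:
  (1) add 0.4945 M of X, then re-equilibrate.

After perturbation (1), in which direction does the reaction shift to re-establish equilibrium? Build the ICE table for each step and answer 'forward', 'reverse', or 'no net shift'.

Q₀ = 14.63 vs Keq = 5.3160e-05 ⇒ Q>K, reverse
Step 1:
                   B          X          L
  Initial    0.01029      1.569     0.4578
  Change      0.1466    -0.1466    -0.4398
  Equil       0.1569      1.422    0.01803
  solve Keq expr → x = -0.1466; check Q = 5.3160e-05
Then add 0.4945 M of X.
Step 2:
                   B          X          L
  Initial     0.1569      1.917    0.01803
  Change  5.6199e-04 -5.6199e-04  -0.001686
  Equil       0.1574      1.916    0.01635
  solve Keq expr → x = -5.6199e-04; check Q = 5.3160e-05

Direction: reverse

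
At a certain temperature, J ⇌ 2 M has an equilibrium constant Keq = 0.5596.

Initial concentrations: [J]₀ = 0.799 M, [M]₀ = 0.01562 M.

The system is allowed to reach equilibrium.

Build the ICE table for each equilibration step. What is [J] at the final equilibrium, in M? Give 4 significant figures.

[J]_eq = 0.5336 M

Q₀ = 3.0536e-04 vs Keq = 0.5596 ⇒ Q<K, forward
Step 1:
                   J          M
  init         0.799    0.01562
  Δ          -0.2654     0.5308
  eq          0.5336     0.5464
  solve Keq expr → x = 0.2654; check Q = 0.5596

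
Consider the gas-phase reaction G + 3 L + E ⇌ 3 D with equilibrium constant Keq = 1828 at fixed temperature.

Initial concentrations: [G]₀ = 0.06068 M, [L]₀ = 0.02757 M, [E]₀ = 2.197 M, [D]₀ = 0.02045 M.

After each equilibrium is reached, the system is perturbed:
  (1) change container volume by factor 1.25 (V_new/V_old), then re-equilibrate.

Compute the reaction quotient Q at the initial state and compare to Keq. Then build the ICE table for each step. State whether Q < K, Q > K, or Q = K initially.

Q₀ = 3.061; Q < K (proceeds forward)

Q₀ = 3.061 vs Keq = 1828 ⇒ Q<K, forward
Step 1:
                  G         L         E         D
  Initial   0.06068   0.02757     2.197   0.02045
  Change  -0.006901   -0.0207 -0.006901    0.0207
  Equil     0.05378  0.006866      2.19   0.04115
  solve Keq expr → x = 0.006901; check Q = 1828
Then change container volume by factor 1.25 (V_new/V_old).
Step 2:
                  G         L         E         D
  Initial   0.04302  0.005493     1.752   0.03292
  Change  2.4271e-04 7.2814e-04 2.4271e-04 -7.2814e-04
  Equil     0.04327  0.006221     1.752   0.03219
  solve Keq expr → x = -2.4271e-04; check Q = 1828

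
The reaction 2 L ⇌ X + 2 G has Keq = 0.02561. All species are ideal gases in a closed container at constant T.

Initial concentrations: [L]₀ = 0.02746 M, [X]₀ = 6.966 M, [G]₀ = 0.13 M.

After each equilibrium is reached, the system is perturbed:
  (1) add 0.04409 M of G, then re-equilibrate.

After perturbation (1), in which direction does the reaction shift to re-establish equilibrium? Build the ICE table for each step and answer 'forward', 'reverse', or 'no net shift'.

Q₀ = 156.1 vs Keq = 0.02561 ⇒ Q>K, reverse
Step 1:
                  L         X         G
  I         0.02746     6.966      0.13
  C           0.121  -0.06048    -0.121
  E          0.1484     6.906  0.009039
  solve Keq expr → x = -0.06048; check Q = 0.02561
Then add 0.04409 M of G.
Step 2:
                  L         X         G
  I          0.1484     6.906   0.05313
  C         0.04154  -0.02077  -0.04154
  E            0.19     6.885   0.01159
  solve Keq expr → x = -0.02077; check Q = 0.02561

Direction: reverse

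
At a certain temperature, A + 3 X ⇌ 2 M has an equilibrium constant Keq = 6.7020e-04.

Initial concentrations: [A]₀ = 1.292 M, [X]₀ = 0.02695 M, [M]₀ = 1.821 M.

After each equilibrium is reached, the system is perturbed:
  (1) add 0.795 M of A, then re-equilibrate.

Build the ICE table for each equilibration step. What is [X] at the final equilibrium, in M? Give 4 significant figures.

Q₀ = 1.3112e+05 vs Keq = 6.7020e-04 ⇒ Q>K, reverse
Step 1:
                   A          X          M
  Initial      1.292    0.02695      1.821
  Change      0.8345      2.504     -1.669
  Equil        2.127      2.531      0.152
  solve Keq expr → x = -0.8345; check Q = 6.7020e-04
Then add 0.795 M of A.
Step 2:
                   A          X          M
  Initial      2.922      2.531      0.152
  Change    -0.01115   -0.03345     0.0223
  Equil         2.91      2.497     0.1743
  solve Keq expr → x = 0.01115; check Q = 6.7020e-04

[X]_eq = 2.497 M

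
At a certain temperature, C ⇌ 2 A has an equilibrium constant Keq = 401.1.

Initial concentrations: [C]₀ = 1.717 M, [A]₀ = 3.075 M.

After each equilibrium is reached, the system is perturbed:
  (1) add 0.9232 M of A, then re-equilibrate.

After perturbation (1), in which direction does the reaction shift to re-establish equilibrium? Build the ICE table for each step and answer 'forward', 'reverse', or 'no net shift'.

Q₀ = 5.507 vs Keq = 401.1 ⇒ Q<K, forward
Step 1:
                   C          A
  I            1.717      3.075
  C           -1.618      3.235
  E          0.09928       6.31
  solve Keq expr → x = 1.618; check Q = 401.1
Then add 0.9232 M of A.
Step 2:
                   C          A
  I          0.09928      7.234
  C          0.02908   -0.05817
  E           0.1284      7.175
  solve Keq expr → x = -0.02908; check Q = 401.1

Direction: reverse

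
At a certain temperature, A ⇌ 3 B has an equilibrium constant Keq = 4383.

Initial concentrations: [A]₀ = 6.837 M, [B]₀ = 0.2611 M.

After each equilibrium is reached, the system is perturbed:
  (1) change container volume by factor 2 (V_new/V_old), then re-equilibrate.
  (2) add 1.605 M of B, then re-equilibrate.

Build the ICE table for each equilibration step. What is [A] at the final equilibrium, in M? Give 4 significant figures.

Q₀ = 0.002603 vs Keq = 4383 ⇒ Q<K, forward
Step 1:
                   A          B
  Initial      6.837     0.2611
  Change      -5.665      16.99
  Equil        1.172      17.26
  solve Keq expr → x = 5.665; check Q = 4383
Then change container volume by factor 2 (V_new/V_old).
Step 2:
                   A          B
  Initial     0.5861      8.628
  Change     -0.3746      1.124
  Equil       0.2116      9.751
  solve Keq expr → x = 0.3746; check Q = 4383
Then add 1.605 M of B.
Step 3:
                   A          B
  Initial     0.2116      11.36
  Change     0.09745    -0.2924
  Equil        0.309      11.06
  solve Keq expr → x = -0.09745; check Q = 4383

[A]_eq = 0.309 M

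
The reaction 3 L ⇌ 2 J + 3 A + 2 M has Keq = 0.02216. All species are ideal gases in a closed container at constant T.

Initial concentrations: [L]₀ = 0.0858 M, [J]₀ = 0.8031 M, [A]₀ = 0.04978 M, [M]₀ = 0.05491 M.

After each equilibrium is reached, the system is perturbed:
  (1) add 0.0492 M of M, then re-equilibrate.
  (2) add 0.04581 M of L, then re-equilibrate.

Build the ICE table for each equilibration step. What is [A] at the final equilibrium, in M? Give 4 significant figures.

Q₀ = 3.7979e-04 vs Keq = 0.02216 ⇒ Q<K, forward
Step 1:
                  L         J         A         M
  init       0.0858    0.8031   0.04978   0.05491
  Δ        -0.03616    0.0241   0.03616    0.0241
  eq        0.04964    0.8272   0.08594   0.07901
  solve Keq expr → x = 0.01205; check Q = 0.02216
Then add 0.0492 M of M.
Step 2:
                  L         J         A         M
  init      0.04964    0.8272   0.08594    0.1282
  Δ        0.009254 -0.006169 -0.009254 -0.006169
  eq         0.0589     0.821   0.07668     0.122
  solve Keq expr → x = -0.003085; check Q = 0.02216
Then add 0.04581 M of L.
Step 3:
                  L         J         A         M
  init       0.1047     0.821   0.07668     0.122
  Δ        -0.02199   0.01466   0.02199   0.01466
  eq        0.08271    0.8357   0.09868    0.1367
  solve Keq expr → x = 0.007331; check Q = 0.02216

[A]_eq = 0.09868 M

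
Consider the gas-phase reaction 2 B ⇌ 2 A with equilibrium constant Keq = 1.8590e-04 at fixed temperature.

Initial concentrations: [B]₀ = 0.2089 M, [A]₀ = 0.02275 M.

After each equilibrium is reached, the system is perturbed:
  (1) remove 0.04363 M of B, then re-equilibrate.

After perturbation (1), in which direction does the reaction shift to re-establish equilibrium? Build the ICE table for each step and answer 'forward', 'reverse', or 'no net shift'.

Q₀ = 0.01186 vs Keq = 1.8590e-04 ⇒ Q>K, reverse
Step 1:
                   B          A
  init        0.2089    0.02275
  Δ          0.01963   -0.01963
  eq          0.2285   0.003116
  solve Keq expr → x = -0.009817; check Q = 1.8590e-04
Then remove 0.04363 M of B.
Step 2:
                   B          A
  init        0.1849   0.003116
  Δ       5.8687e-04 -5.8687e-04
  eq          0.1855   0.002529
  solve Keq expr → x = -2.9344e-04; check Q = 1.8590e-04

Direction: reverse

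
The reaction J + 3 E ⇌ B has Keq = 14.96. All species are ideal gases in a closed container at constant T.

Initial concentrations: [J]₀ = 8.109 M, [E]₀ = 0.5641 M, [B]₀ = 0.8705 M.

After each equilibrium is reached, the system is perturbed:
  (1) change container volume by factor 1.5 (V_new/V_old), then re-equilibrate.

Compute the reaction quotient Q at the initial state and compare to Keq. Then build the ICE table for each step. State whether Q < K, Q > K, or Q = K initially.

Q₀ = 0.598; Q < K (proceeds forward)

Q₀ = 0.598 vs Keq = 14.96 ⇒ Q<K, forward
Step 1:
                   J          E          B
  init         8.109     0.5641     0.8705
  Δ          -0.1206    -0.3617     0.1206
  eq           7.988     0.2024     0.9911
  solve Keq expr → x = 0.1206; check Q = 14.96
Then change container volume by factor 1.5 (V_new/V_old).
Step 2:
                   J          E          B
  init         5.326     0.1349     0.6607
  Δ          0.02165    0.06496   -0.02165
  eq           5.347     0.1999     0.6391
  solve Keq expr → x = -0.02165; check Q = 14.96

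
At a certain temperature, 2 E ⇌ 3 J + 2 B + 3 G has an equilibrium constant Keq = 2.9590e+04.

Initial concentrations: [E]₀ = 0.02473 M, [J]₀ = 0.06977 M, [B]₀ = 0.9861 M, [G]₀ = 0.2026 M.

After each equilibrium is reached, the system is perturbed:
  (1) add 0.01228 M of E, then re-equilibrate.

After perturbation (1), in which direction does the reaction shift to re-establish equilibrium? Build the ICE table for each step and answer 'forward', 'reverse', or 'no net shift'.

Direction: forward

Q₀ = 0.004491 vs Keq = 2.9590e+04 ⇒ Q<K, forward
Step 1:
                  E         J         B         G
  init      0.02473   0.06977    0.9861    0.2026
  Δ        -0.02471   0.03706   0.02471   0.03706
  eq      2.4072e-05    0.1068     1.011    0.2397
  solve Keq expr → x = 0.01235; check Q = 2.9590e+04
Then add 0.01228 M of E.
Step 2:
                  E         J         B         G
  init       0.0123    0.1068     1.011    0.2397
  Δ        -0.01227    0.0184   0.01227    0.0184
  eq      3.4554e-05    0.1252     1.023    0.2581
  solve Keq expr → x = 0.006135; check Q = 2.9590e+04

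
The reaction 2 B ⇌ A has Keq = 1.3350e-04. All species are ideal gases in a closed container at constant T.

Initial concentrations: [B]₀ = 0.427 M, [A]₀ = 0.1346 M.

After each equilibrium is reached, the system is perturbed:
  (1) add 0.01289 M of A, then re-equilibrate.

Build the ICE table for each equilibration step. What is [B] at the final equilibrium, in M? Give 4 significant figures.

[B]_eq = 0.7218 M

Q₀ = 0.7382 vs Keq = 1.3350e-04 ⇒ Q>K, reverse
Step 1:
                  B         A
  I           0.427    0.1346
  C          0.2691   -0.1345
  E          0.6961 6.4683e-05
  solve Keq expr → x = -0.1345; check Q = 1.3350e-04
Then add 0.01289 M of A.
Step 2:
                  B         A
  I          0.6961   0.01295
  C         0.02577  -0.01289
  E          0.7218 6.9561e-05
  solve Keq expr → x = -0.01289; check Q = 1.3350e-04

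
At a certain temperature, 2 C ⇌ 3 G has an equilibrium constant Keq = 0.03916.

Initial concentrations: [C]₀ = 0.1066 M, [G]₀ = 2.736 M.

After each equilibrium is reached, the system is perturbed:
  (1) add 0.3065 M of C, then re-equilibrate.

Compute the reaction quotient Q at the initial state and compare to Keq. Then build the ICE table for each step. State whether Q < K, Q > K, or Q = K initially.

Q₀ = 1802; Q > K (proceeds reverse)

Q₀ = 1802 vs Keq = 0.03916 ⇒ Q>K, reverse
Step 1:
                  C         G
  I          0.1066     2.736
  C           1.512    -2.268
  E           1.619    0.4681
  solve Keq expr → x = -0.756; check Q = 0.03916
Then add 0.3065 M of C.
Step 2:
                  C         G
  I           1.925    0.4681
  C         -0.0341   0.05115
  E           1.891    0.5193
  solve Keq expr → x = 0.01705; check Q = 0.03916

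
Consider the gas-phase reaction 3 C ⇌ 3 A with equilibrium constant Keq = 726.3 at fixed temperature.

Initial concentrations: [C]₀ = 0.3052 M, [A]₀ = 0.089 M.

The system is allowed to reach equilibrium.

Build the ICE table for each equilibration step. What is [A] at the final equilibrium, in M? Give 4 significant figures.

Q₀ = 0.0248 vs Keq = 726.3 ⇒ Q<K, forward
Step 1:
                    C           A
  I            0.3052       0.089
  C           -0.2657      0.2657
  E           0.03946      0.3547
  solve Keq expr → x = 0.08858; check Q = 726.3

[A]_eq = 0.3547 M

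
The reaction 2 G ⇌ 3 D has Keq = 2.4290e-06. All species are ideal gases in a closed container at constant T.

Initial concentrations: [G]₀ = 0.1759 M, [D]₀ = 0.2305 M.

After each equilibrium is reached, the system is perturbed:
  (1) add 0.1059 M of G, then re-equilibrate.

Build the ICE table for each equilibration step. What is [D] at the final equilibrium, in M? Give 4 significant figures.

Q₀ = 0.3958 vs Keq = 2.4290e-06 ⇒ Q>K, reverse
Step 1:
                   G          D
  Initial     0.1759     0.2305
  Change      0.1494    -0.2241
  Equil       0.3253   0.006359
  solve Keq expr → x = -0.07471; check Q = 2.4290e-06
Then add 0.1059 M of G.
Step 2:
                   G          D
  Initial     0.4312   0.006359
  Change  -8.6922e-04   0.001304
  Equil       0.4304   0.007662
  solve Keq expr → x = 4.3461e-04; check Q = 2.4290e-06

[D]_eq = 0.007662 M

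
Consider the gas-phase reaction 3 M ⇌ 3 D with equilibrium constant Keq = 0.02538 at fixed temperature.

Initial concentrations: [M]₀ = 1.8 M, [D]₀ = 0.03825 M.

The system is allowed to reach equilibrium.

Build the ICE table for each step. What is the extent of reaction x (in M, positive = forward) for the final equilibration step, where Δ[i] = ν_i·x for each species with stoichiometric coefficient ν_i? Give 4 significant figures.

Q₀ = 9.5957e-06 vs Keq = 0.02538 ⇒ Q<K, forward
Step 1:
                    M           D
  init            1.8     0.03825
  Δ           -0.3793      0.3793
  eq            1.421      0.4175
  solve Keq expr → x = 0.1264; check Q = 0.02538

x = 0.1264 M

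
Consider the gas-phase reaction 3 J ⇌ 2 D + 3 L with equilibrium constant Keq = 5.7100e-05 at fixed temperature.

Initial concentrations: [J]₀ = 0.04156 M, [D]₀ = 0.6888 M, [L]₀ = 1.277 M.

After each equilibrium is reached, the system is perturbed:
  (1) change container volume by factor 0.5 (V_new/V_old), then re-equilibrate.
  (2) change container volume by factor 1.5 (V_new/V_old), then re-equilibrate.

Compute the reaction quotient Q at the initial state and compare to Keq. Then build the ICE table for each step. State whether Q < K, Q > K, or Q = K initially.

Q₀ = 1.3764e+04 vs Keq = 5.7100e-05 ⇒ Q>K, reverse
Step 1:
                  J         D         L
  init      0.04156    0.6888     1.277
  Δ          0.9668   -0.6445   -0.9668
  eq          1.008   0.04428    0.3102
  solve Keq expr → x = -0.3223; check Q = 5.7100e-05
Then change container volume by factor 0.5 (V_new/V_old).
Step 2:
                  J         D         L
  init        2.017   0.08856    0.6204
  Δ          0.0537   -0.0358   -0.0537
  eq           2.07   0.05276    0.5667
  solve Keq expr → x = -0.0179; check Q = 5.7100e-05
Then change container volume by factor 1.5 (V_new/V_old).
Step 3:
                  J         D         L
  init         1.38   0.03517    0.3778
  Δ        -0.01919   0.01279   0.01919
  eq          1.361   0.04797     0.397
  solve Keq expr → x = 0.006396; check Q = 5.7100e-05

Q₀ = 1.3764e+04; Q > K (proceeds reverse)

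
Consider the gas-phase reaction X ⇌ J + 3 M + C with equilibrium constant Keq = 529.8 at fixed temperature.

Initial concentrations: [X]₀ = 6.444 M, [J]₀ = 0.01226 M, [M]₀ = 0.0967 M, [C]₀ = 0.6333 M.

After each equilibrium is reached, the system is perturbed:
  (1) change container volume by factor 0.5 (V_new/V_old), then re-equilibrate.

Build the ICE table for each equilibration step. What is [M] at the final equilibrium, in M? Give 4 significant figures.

[M]_eq = 8.075 M

Q₀ = 1.0895e-06 vs Keq = 529.8 ⇒ Q<K, forward
Step 1:
                   X          J          M          C
  init         6.444    0.01226     0.0967     0.6333
  Δ           -2.276      2.276      6.827      2.276
  eq           4.168      2.288      6.923      2.909
  solve Keq expr → x = 2.276; check Q = 529.8
Then change container volume by factor 0.5 (V_new/V_old).
Step 2:
                   X          J          M          C
  init         8.337      4.576      13.85      5.818
  Δ            1.924     -1.924     -5.772     -1.924
  eq           10.26      2.652      8.075      3.894
  solve Keq expr → x = -1.924; check Q = 529.8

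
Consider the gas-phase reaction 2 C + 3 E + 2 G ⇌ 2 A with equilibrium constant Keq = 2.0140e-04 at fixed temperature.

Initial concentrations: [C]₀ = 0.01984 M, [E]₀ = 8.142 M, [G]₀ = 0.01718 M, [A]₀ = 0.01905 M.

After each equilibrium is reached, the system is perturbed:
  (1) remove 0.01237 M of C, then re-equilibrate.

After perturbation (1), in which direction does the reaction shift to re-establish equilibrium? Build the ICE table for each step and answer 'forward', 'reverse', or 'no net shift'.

Direction: reverse

Q₀ = 5.787 vs Keq = 2.0140e-04 ⇒ Q>K, reverse
Step 1:
                   C          E          G          A
  init       0.01984      8.142    0.01718    0.01905
  Δ          0.01859    0.02789    0.01859   -0.01859
  eq         0.03843       8.17    0.03577 4.5566e-04
  solve Keq expr → x = -0.009297; check Q = 2.0140e-04
Then remove 0.01237 M of C.
Step 2:
                   C          E          G          A
  init       0.02606       8.17    0.03577 4.5566e-04
  Δ       1.4369e-04 2.1554e-04 1.4369e-04 -1.4369e-04
  eq         0.02621       8.17    0.03592 3.1197e-04
  solve Keq expr → x = -7.1845e-05; check Q = 2.0140e-04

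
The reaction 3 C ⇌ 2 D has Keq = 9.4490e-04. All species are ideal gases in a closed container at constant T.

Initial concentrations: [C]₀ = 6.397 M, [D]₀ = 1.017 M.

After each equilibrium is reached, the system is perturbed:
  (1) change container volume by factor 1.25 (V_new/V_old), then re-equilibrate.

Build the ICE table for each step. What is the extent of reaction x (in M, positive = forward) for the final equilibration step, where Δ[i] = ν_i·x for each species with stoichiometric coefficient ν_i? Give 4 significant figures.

Q₀ = 0.003951 vs Keq = 9.4490e-04 ⇒ Q>K, reverse
Step 1:
                   C          D
  init         6.397      1.017
  Δ           0.6609    -0.4406
  eq           7.058     0.5764
  solve Keq expr → x = -0.2203; check Q = 9.4490e-04
Then change container volume by factor 1.25 (V_new/V_old).
Step 2:
                   C          D
  init         5.646     0.4611
  Δ          0.06269   -0.04179
  eq           5.709     0.4193
  solve Keq expr → x = -0.0209; check Q = 9.4490e-04

x = -0.0209 M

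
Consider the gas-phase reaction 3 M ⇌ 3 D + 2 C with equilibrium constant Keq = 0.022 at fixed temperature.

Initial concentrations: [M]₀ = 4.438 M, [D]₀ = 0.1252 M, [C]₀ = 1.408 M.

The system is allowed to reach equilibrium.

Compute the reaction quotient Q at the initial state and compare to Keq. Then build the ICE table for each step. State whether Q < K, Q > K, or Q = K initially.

Q₀ = 4.4510e-05 vs Keq = 0.022 ⇒ Q<K, forward
Step 1:
                  M         D         C
  I           4.438    0.1252     1.408
  C         -0.5996    0.5996    0.3997
  E           3.838    0.7248     1.808
  solve Keq expr → x = 0.1999; check Q = 0.022

Q₀ = 4.4510e-05; Q < K (proceeds forward)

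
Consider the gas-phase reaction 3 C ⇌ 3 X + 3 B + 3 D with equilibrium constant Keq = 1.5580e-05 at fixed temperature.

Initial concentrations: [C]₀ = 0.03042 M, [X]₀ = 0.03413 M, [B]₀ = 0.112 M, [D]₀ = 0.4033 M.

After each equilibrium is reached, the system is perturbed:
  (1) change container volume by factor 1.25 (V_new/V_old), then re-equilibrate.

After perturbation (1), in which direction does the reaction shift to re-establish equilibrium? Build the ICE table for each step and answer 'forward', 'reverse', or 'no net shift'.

Direction: forward

Q₀ = 1.3016e-04 vs Keq = 1.5580e-05 ⇒ Q>K, reverse
Step 1:
                   C          X          B          D
  Initial    0.03042    0.03413      0.112     0.4033
  Change    0.009463  -0.009463  -0.009463  -0.009463
  Equil      0.03988    0.02467     0.1025     0.3938
  solve Keq expr → x = -0.003154; check Q = 1.5580e-05
Then change container volume by factor 1.25 (V_new/V_old).
Step 2:
                   C          X          B          D
  Initial    0.03191    0.01973    0.08203     0.3151
  Change    -0.00473    0.00473    0.00473    0.00473
  Equil      0.02718    0.02446    0.08676     0.3198
  solve Keq expr → x = 0.001577; check Q = 1.5580e-05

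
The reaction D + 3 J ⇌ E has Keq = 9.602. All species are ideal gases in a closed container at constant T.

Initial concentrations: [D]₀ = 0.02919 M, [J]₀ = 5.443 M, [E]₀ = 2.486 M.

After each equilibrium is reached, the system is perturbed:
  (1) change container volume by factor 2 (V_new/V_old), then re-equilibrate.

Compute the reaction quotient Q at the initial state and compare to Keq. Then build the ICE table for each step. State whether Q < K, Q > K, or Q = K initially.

Q₀ = 0.5281; Q < K (proceeds forward)

Q₀ = 0.5281 vs Keq = 9.602 ⇒ Q<K, forward
Step 1:
                   D          J          E
  I          0.02919      5.443      2.486
  C         -0.02749   -0.08247    0.02749
  E         0.001699      5.361      2.513
  solve Keq expr → x = 0.02749; check Q = 9.602
Then change container volume by factor 2 (V_new/V_old).
Step 2:
                   D          J          E
  I       8.4969e-04       2.68      1.257
  C         0.005787    0.01736  -0.005787
  E         0.006636      2.698      1.251
  solve Keq expr → x = -0.005787; check Q = 9.602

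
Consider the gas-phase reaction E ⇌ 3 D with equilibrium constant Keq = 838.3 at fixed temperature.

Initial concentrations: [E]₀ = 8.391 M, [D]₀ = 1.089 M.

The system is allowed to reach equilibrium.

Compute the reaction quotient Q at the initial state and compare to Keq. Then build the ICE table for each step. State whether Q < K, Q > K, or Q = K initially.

Q₀ = 0.1539; Q < K (proceeds forward)

Q₀ = 0.1539 vs Keq = 838.3 ⇒ Q<K, forward
Step 1:
                    E           D
  init          8.391       1.089
  Δ            -4.556       13.67
  eq            3.835       14.76
  solve Keq expr → x = 4.556; check Q = 838.3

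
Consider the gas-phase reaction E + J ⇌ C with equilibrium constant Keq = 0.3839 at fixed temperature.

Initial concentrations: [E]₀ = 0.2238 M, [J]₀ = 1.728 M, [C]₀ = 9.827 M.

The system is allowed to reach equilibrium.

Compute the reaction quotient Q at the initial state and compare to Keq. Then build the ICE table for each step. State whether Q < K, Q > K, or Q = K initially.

Q₀ = 25.41 vs Keq = 0.3839 ⇒ Q>K, reverse
Step 1:
                  E         J         C
  Initial    0.2238     1.728     9.827
  Change      3.235     3.235    -3.235
  Equil       3.459     4.963     6.592
  solve Keq expr → x = -3.235; check Q = 0.3839

Q₀ = 25.41; Q > K (proceeds reverse)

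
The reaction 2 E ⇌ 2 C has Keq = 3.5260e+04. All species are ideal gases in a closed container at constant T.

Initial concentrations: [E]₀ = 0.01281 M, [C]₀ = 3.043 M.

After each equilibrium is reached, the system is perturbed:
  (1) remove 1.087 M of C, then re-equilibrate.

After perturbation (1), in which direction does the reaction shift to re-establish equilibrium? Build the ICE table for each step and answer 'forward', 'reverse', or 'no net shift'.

Direction: forward

Q₀ = 5.6429e+04 vs Keq = 3.5260e+04 ⇒ Q>K, reverse
Step 1:
                    E           C
  Initial     0.01281       3.043
  Change     0.003377   -0.003377
  Equil       0.01619        3.04
  solve Keq expr → x = -0.001689; check Q = 3.5260e+04
Then remove 1.087 M of C.
Step 2:
                    E           C
  Initial     0.01619       1.953
  Change    -0.005758    0.005758
  Equil       0.01043       1.958
  solve Keq expr → x = 0.002879; check Q = 3.5260e+04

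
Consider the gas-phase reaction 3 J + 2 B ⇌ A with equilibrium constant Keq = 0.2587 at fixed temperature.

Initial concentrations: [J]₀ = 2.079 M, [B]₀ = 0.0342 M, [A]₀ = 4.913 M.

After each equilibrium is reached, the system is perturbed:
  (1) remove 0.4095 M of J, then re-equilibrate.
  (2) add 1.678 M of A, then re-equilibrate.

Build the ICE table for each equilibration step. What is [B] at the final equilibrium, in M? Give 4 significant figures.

Q₀ = 467.4 vs Keq = 0.2587 ⇒ Q>K, reverse
Step 1:
                  J         B         A
  Initial     2.079    0.0342     4.913
  Change      1.073    0.7155   -0.3578
  Equil       3.152    0.7497     4.555
  solve Keq expr → x = -0.3578; check Q = 0.2587
Then remove 0.4095 M of J.
Step 2:
                  J         B         A
  Initial     2.743    0.7497     4.555
  Change     0.1486   0.09907  -0.04954
  Equil       2.891    0.8488     4.506
  solve Keq expr → x = -0.04954; check Q = 0.2587
Then add 1.678 M of A.
Step 3:
                  J         B         A
  Initial     2.891    0.8488     6.184
  Change     0.1232   0.08214  -0.04107
  Equil       3.015     0.931     6.143
  solve Keq expr → x = -0.04107; check Q = 0.2587

[B]_eq = 0.931 M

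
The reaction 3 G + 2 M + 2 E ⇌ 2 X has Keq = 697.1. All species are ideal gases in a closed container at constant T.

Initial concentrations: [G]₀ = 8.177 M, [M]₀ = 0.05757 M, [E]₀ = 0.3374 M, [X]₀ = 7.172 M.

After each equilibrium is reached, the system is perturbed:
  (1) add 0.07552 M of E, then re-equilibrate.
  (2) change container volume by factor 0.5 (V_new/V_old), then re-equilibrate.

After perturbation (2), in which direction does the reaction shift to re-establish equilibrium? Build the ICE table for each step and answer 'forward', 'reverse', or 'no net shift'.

Direction: forward

Q₀ = 249.4 vs Keq = 697.1 ⇒ Q<K, forward
Step 1:
                    G           M           E           X
  init          8.177     0.05757      0.3374       7.172
  Δ          -0.03088    -0.02059    -0.02059     0.02059
  eq            8.146     0.03698      0.3168       7.193
  solve Keq expr → x = 0.01029; check Q = 697.1
Then add 0.07552 M of E.
Step 2:
                    G           M           E           X
  init          8.146     0.03698      0.3923       7.193
  Δ         -0.009796   -0.006531   -0.006531    0.006531
  eq            8.136     0.03045      0.3858       7.199
  solve Keq expr → x = 0.003265; check Q = 697.1
Then change container volume by factor 0.5 (V_new/V_old).
Step 3:
                    G           M           E           X
  init          16.27     0.06091      0.7716        14.4
  Δ          -0.07393    -0.04929    -0.04929     0.04929
  eq             16.2     0.01162      0.7223       14.45
  solve Keq expr → x = 0.02464; check Q = 697.1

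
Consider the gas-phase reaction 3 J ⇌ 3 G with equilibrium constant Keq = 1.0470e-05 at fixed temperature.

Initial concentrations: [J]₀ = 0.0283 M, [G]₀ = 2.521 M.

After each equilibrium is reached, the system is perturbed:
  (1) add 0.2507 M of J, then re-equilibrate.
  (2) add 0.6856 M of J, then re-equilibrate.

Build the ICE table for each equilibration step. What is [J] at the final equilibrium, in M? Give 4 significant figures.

Q₀ = 7.0690e+05 vs Keq = 1.0470e-05 ⇒ Q>K, reverse
Step 1:
                  J         G
  Initial    0.0283     2.521
  Change      2.466    -2.466
  Equil       2.495   0.05458
  solve Keq expr → x = -0.8221; check Q = 1.0470e-05
Then add 0.2507 M of J.
Step 2:
                  J         G
  Initial     2.745   0.05458
  Change  -0.005367  0.005367
  Equil        2.74   0.05994
  solve Keq expr → x = 0.001789; check Q = 1.0470e-05
Then add 0.6856 M of J.
Step 3:
                  J         G
  Initial     3.426   0.05994
  Change   -0.01468   0.01468
  Equil       3.411   0.07462
  solve Keq expr → x = 0.004893; check Q = 1.0470e-05

[J]_eq = 3.411 M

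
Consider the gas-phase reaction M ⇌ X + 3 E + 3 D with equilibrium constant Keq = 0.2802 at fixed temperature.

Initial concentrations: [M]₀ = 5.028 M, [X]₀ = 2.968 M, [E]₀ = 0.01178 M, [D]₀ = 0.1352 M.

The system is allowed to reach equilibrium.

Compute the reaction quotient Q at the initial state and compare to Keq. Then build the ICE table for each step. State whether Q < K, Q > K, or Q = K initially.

Q₀ = 2.3847e-09 vs Keq = 0.2802 ⇒ Q<K, forward
Step 1:
                  M         X         E         D
  I           5.028     2.968   0.01178    0.1352
  C         -0.2639    0.2639    0.7917    0.7917
  E           4.764     3.232    0.8035    0.9269
  solve Keq expr → x = 0.2639; check Q = 0.2802

Q₀ = 2.3847e-09; Q < K (proceeds forward)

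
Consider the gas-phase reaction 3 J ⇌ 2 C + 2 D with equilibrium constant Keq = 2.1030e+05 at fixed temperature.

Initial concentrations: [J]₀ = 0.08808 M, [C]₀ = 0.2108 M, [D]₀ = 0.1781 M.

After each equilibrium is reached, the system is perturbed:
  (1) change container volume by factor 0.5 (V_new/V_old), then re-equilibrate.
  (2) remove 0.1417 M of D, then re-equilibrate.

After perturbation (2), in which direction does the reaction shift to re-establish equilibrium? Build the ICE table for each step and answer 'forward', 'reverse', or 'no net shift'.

Direction: forward

Q₀ = 2.063 vs Keq = 2.1030e+05 ⇒ Q<K, forward
Step 1:
                  J         C         D
  Initial   0.08808    0.2108    0.1781
  Change   -0.08542   0.05695   0.05695
  Equil    0.002661    0.2677     0.235
  solve Keq expr → x = 0.02847; check Q = 2.1030e+05
Then change container volume by factor 0.5 (V_new/V_old).
Step 2:
                  J         C         D
  Initial  0.005321    0.5355    0.4701
  Change   0.001367 -9.1120e-04 -9.1120e-04
  Equil    0.006688    0.5346    0.4692
  solve Keq expr → x = -4.5560e-04; check Q = 2.1030e+05
Then remove 0.1417 M of D.
Step 3:
                  J         C         D
  Initial  0.006688    0.5346    0.3275
  Change  -0.001409 9.3948e-04 9.3948e-04
  Equil    0.005279    0.5355    0.3284
  solve Keq expr → x = 4.6974e-04; check Q = 2.1030e+05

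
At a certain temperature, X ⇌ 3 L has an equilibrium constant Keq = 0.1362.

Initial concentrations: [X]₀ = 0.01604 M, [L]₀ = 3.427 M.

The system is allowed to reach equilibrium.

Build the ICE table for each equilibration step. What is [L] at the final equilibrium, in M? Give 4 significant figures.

Q₀ = 2509 vs Keq = 0.1362 ⇒ Q>K, reverse
Step 1:
                    X           L
  I           0.01604       3.427
  C            0.9715      -2.915
  E            0.9876      0.5124
  solve Keq expr → x = -0.9715; check Q = 0.1362

[L]_eq = 0.5124 M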